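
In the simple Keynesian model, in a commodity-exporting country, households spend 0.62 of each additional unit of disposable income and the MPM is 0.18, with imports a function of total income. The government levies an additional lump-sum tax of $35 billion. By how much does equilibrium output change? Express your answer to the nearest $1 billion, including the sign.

A lump-sum tax change of +$35 billion shifts disposable income by −$35 billion; first-round consumption changes by −c × ΔT = −0.62 × (+$35 billion) = −$21.7 billion.
Expenditure multiplier = 1/(1 − c + m) = 1/(1 − 0.62 + 0.18) = 1/0.56 ≈ 1.786.
The tax multiplier is −c × k ≈ −1.107, so ΔY = k × (−c·ΔT) = (−$21.7 billion) / 0.56 ≈ −$39 billion.

−$39 billion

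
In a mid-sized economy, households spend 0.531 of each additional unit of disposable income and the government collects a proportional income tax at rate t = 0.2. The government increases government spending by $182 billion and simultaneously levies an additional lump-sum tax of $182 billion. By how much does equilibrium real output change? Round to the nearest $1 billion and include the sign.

+$148 billion

Expenditure multiplier = 1/(1 − c(1−t)) = 1/(1 − 0.531×0.8) = 1/0.5752 ≈ 1.739.
ΔG contributes k·ΔG = (+$182 billion) / 0.5752 ≈ +$316.4 billion.
ΔT of +$182 billion changes first-round spending by −c·ΔT = −$96.642 billion, contributing k·(−c·ΔT) = (−$96.642 billion) / 0.5752 ≈ −$168 billion.
Net ΔY = k(ΔG − c·ΔT) = (+$85.358 billion) / 0.5752 ≈ +$148 billion.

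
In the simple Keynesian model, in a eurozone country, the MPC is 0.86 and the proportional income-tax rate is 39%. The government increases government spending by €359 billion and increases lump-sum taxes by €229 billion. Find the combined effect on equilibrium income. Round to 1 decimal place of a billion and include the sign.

Expenditure multiplier = 1/(1 − c(1−t)) = 1/(1 − 0.86×0.61) = 1/0.4754 ≈ 2.103.
ΔG contributes k·ΔG = (+€359 billion) / 0.4754 ≈ +€755.2 billion.
ΔT of +€229 billion changes first-round spending by −c·ΔT = −€196.94 billion, contributing k·(−c·ΔT) = (−€196.94 billion) / 0.4754 ≈ −€414.3 billion.
Net ΔY = k(ΔG − c·ΔT) = (+€162.06 billion) / 0.4754 ≈ +€340.9 billion.

+€340.9 billion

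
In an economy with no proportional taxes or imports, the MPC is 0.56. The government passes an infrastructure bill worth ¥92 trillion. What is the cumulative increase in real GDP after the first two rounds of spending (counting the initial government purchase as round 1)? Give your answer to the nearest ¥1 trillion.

Round 1 adds ΔG = ¥92 trillion; each later round is MPC = 0.56 times the previous.
After 2 rounds: 92 + 51.52 = ΔG·(1 − c^2)/(1 − c) = 92 × (1 − 0.3136)/0.44 ≈ ¥144 trillion.

¥144 trillion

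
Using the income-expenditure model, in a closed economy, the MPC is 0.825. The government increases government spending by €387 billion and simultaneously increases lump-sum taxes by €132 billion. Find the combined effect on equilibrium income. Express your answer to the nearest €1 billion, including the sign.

Expenditure multiplier = 1/(1 − MPC) = 1/(1 − 0.825) = 1/0.175 ≈ 5.714.
ΔG contributes k·ΔG = (+€387 billion) / 0.175 ≈ +€2,211.4 billion.
ΔT of +€132 billion changes first-round spending by −c·ΔT = −€108.9 billion, contributing k·(−c·ΔT) = (−€108.9 billion) / 0.175 ≈ −€622.3 billion.
Net ΔY = k(ΔG − c·ΔT) = (+€278.1 billion) / 0.175 ≈ +€1,589 billion.

+€1,589 billion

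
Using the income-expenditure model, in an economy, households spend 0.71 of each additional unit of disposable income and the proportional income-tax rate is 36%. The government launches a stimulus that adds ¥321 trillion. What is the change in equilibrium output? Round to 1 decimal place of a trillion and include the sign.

Expenditure multiplier = 1/(1 − c(1−t)) = 1/(1 − 0.71×0.64) = 1/0.5456 ≈ 1.833.
ΔY = k × ΔG = (+¥321 trillion) / 0.5456 ≈ +¥588.3 trillion.

+¥588.3 trillion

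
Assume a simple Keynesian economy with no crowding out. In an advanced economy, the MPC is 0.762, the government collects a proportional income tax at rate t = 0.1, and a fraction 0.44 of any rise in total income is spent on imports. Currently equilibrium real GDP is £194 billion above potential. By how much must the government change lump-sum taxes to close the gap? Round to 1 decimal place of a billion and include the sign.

Spending multiplier = 1/(1 − c(1−t) + m) = 1/(1 − 0.762×0.9 + 0.44) = 1/0.7542 ≈ 1.326.
Tax multiplier = −c·k = −0.762/0.7542 ≈ −1.01. Need ΔY = −£194 billion, so ΔT = ΔY/(−c·k) = −(−£194 billion) × 0.7542 / 0.762 ≈ +£192 billion.
The government should raise lump-sum taxes by £192 billion.

+£192.0 billion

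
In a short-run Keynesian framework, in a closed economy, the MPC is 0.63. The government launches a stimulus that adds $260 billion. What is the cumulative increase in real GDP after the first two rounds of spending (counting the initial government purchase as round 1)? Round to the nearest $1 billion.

$424 billion

Round 1 adds ΔG = $260 billion; each later round is MPC = 0.63 times the previous.
After 2 rounds: 260 + 163.8 = ΔG·(1 − c^2)/(1 − c) = 260 × (1 − 0.3969)/0.37 ≈ $424 billion.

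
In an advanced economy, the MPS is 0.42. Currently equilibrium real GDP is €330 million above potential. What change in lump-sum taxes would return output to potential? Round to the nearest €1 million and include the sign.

+€239 million

MPC = 1 − MPS = 1 − 0.42 = 0.58.
Spending multiplier = 1/(1 − MPC) = 1/(1 − 0.58) = 1/0.42 ≈ 2.381.
Tax multiplier = −c·k = −0.58/0.42 ≈ −1.381. Need ΔY = −€330 million, so ΔT = ΔY/(−c·k) = −(−€330 million) × 0.42 / 0.58 ≈ +€239 million.
The government should raise lump-sum taxes by €239 million.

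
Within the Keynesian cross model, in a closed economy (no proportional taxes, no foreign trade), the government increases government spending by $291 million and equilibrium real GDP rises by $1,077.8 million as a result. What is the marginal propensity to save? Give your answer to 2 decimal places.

0.27

Implied spending multiplier k = ΔY/ΔG = 1,077.8/291 ≈ 3.7038.
Since k = 1/(1 − MPC), MPC = 1 − 1/k = 1 − ΔG/ΔY = 1 − 291/1,077.8 ≈ 0.73.
MPS = 1 − MPC = 0.27.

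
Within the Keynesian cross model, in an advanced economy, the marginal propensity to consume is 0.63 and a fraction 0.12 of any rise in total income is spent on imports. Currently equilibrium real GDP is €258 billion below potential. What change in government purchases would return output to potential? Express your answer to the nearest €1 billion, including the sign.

+€126 billion

Spending multiplier = 1/(1 − c + m) = 1/(1 − 0.63 + 0.12) = 1/0.49 ≈ 2.041.
Need ΔY = +€258 billion, so ΔG = ΔY/k = (+€258 billion) × 0.49 ≈ +€126 billion.
The government should increase government purchases by €126 billion.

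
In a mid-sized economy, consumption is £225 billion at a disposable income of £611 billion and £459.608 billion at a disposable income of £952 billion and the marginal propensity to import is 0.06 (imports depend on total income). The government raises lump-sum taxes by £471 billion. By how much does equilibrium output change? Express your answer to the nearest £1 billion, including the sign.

MPC = ΔC/ΔYd = (459.608 − 225)/(952 − 611) = 234.608/341 = 0.688.
A lump-sum tax change of +£471 billion shifts disposable income by −£471 billion; first-round consumption changes by −c × ΔT = −0.688 × (+£471 billion) = −£324.048 billion.
Expenditure multiplier = 1/(1 − c + m) = 1/(1 − 0.688 + 0.06) = 1/0.372 ≈ 2.688.
The tax multiplier is −c × k ≈ −1.849, so ΔY = k × (−c·ΔT) = (−£324.048 billion) / 0.372 ≈ −£871 billion.

−£871 billion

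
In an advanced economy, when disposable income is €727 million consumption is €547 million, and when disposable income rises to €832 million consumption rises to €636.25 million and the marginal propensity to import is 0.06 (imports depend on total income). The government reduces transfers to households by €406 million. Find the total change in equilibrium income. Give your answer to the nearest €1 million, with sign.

−€1,643 million

MPC = ΔC/ΔYd = (636.25 − 547)/(832 − 727) = 89.25/105 = 0.85.
The transfer change shifts disposable income by −€406 million, so first-round consumption changes by c·ΔTR = 0.85 × (−€406 million) = −€345.1 million.
Expenditure multiplier = 1/(1 − c + m) = 1/(1 − 0.85 + 0.06) = 1/0.21 ≈ 4.762.
The transfer multiplier is c × k ≈ 4.048, so ΔY = k × (c·ΔTR) = (−€345.1 million) / 0.21 ≈ −€1,643 million.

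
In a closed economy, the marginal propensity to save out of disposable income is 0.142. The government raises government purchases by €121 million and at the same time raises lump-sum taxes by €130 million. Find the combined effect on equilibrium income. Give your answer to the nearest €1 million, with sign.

MPC = 1 − MPS = 1 − 0.142 = 0.858.
Expenditure multiplier = 1/(1 − MPC) = 1/(1 − 0.858) = 1/0.142 ≈ 7.042.
ΔG contributes k·ΔG = (+€121 million) / 0.142 ≈ +€852.1 million.
ΔT of +€130 million changes first-round spending by −c·ΔT = −€111.54 million, contributing k·(−c·ΔT) = (−€111.54 million) / 0.142 ≈ −€785.5 million.
Net ΔY = k(ΔG − c·ΔT) = (+€9.46 million) / 0.142 ≈ +€67 million.

+€67 million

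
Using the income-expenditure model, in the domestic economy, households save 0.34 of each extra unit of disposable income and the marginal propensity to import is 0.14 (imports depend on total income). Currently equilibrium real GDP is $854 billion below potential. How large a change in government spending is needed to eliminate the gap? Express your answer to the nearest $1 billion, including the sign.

MPC = 1 − MPS = 1 − 0.34 = 0.66.
Spending multiplier = 1/(1 − c + m) = 1/(1 − 0.66 + 0.14) = 1/0.48 ≈ 2.083.
Need ΔY = +$854 billion, so ΔG = ΔY/k = (+$854 billion) × 0.48 ≈ +$410 billion.
The government should increase government spending by $410 billion.

+$410 billion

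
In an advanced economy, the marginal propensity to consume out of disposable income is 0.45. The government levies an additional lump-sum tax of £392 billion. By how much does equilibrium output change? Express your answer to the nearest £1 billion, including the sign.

A lump-sum tax change of +£392 billion shifts disposable income by −£392 billion; first-round consumption changes by −c × ΔT = −0.45 × (+£392 billion) = −£176.4 billion.
Expenditure multiplier = 1/(1 − MPC) = 1/(1 − 0.45) = 1/0.55 ≈ 1.818.
The tax multiplier is −c × k ≈ −0.818, so ΔY = k × (−c·ΔT) = (−£176.4 billion) / 0.55 ≈ −£321 billion.

−£321 billion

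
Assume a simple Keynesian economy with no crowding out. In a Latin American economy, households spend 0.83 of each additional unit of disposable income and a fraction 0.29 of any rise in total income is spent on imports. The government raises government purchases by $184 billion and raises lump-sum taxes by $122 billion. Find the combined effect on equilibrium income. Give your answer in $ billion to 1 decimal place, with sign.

+$179.9 billion

Expenditure multiplier = 1/(1 − c + m) = 1/(1 − 0.83 + 0.29) = 1/0.46 ≈ 2.174.
ΔG contributes k·ΔG = (+$184 billion) / 0.46 = +$400 billion.
ΔT of +$122 billion changes first-round spending by −c·ΔT = −$101.26 billion, contributing k·(−c·ΔT) = (−$101.26 billion) / 0.46 ≈ −$220.1 billion.
Net ΔY = k(ΔG − c·ΔT) = (+$82.74 billion) / 0.46 ≈ +$179.9 billion.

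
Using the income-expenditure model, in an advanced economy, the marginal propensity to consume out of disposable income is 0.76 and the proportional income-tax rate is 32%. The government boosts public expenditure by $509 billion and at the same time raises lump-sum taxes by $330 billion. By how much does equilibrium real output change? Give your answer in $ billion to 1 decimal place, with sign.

+$534.4 billion

Expenditure multiplier = 1/(1 − c(1−t)) = 1/(1 − 0.76×0.68) = 1/0.4832 ≈ 2.07.
ΔG contributes k·ΔG = (+$509 billion) / 0.4832 ≈ +$1,053.4 billion.
ΔT of +$330 billion changes first-round spending by −c·ΔT = −$250.8 billion, contributing k·(−c·ΔT) = (−$250.8 billion) / 0.4832 ≈ −$519 billion.
Net ΔY = k(ΔG − c·ΔT) = (+$258.2 billion) / 0.4832 ≈ +$534.4 billion.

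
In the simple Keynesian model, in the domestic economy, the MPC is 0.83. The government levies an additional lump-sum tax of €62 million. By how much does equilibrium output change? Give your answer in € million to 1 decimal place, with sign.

−€302.7 million

A lump-sum tax change of +€62 million shifts disposable income by −€62 million; first-round consumption changes by −c × ΔT = −0.83 × (+€62 million) = −€51.46 million.
Expenditure multiplier = 1/(1 − MPC) = 1/(1 − 0.83) = 1/0.17 ≈ 5.882.
The tax multiplier is −c × k ≈ −4.882, so ΔY = k × (−c·ΔT) = (−€51.46 million) / 0.17 ≈ −€302.7 million.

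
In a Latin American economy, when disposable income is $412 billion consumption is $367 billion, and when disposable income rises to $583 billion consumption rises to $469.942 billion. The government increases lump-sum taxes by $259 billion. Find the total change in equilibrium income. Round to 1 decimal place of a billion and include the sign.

−$391.8 billion

MPC = ΔC/ΔYd = (469.942 − 367)/(583 − 412) = 102.942/171 = 0.602.
A lump-sum tax change of +$259 billion shifts disposable income by −$259 billion; first-round consumption changes by −c × ΔT = −0.602 × (+$259 billion) = −$155.918 billion.
Expenditure multiplier = 1/(1 − MPC) = 1/(1 − 0.602) = 1/0.398 ≈ 2.513.
The tax multiplier is −c × k ≈ −1.513, so ΔY = k × (−c·ΔT) = (−$155.918 billion) / 0.398 ≈ −$391.8 billion.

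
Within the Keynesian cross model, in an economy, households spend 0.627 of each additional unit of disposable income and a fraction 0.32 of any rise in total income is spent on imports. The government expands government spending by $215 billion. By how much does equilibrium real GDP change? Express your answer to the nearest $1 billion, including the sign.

Government-spending multiplier = 1/(1 − c + m) = 1/(1 − 0.627 + 0.32) = 1/0.693 ≈ 1.443.
ΔY = k × ΔG = (+$215 billion) / 0.693 ≈ +$310 billion.

+$310 billion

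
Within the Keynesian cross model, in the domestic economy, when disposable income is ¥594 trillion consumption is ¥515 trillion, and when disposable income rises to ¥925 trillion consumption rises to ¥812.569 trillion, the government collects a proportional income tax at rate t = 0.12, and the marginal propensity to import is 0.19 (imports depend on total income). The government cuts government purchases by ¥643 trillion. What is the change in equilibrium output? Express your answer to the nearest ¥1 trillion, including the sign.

MPC = ΔC/ΔYd = (812.569 − 515)/(925 − 594) = 297.569/331 = 0.899.
Government-spending multiplier = 1/(1 − c(1−t) + m) = 1/(1 − 0.899×0.88 + 0.19) = 1/0.39888 ≈ 2.507.
ΔY = k × ΔG = (−¥643 trillion) / 0.39888 ≈ −¥1,612 trillion.

−¥1,612 trillion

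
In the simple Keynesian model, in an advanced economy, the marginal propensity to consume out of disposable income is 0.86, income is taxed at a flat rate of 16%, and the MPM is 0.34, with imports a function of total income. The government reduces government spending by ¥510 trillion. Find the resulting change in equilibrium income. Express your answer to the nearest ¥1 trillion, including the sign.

−¥826 trillion

Government-spending multiplier = 1/(1 − c(1−t) + m) = 1/(1 − 0.86×0.84 + 0.34) = 1/0.6176 ≈ 1.619.
ΔY = k × ΔG = (−¥510 trillion) / 0.6176 ≈ −¥826 trillion.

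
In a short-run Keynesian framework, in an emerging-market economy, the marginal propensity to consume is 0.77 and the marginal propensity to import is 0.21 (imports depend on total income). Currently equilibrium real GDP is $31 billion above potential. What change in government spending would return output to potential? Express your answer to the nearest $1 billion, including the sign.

Spending multiplier = 1/(1 − c + m) = 1/(1 − 0.77 + 0.21) = 1/0.44 ≈ 2.273.
Need ΔY = −$31 billion, so ΔG = ΔY/k = (−$31 billion) × 0.44 ≈ −$14 billion.
The government should cut government spending by $14 billion.

−$14 billion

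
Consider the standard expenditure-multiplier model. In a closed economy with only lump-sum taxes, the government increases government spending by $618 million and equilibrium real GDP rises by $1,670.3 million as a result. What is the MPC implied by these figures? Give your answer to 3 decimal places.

Implied spending multiplier k = ΔY/ΔG = 1,670.3/618 ≈ 2.7028.
Since k = 1/(1 − MPC), MPC = 1 − 1/k = 1 − ΔG/ΔY = 1 − 618/1,670.3 ≈ 0.630.

0.630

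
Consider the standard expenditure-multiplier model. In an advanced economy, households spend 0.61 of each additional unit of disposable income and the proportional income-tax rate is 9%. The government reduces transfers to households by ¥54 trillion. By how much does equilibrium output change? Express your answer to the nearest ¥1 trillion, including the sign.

−¥74 trillion

The transfer change shifts disposable income by −¥54 trillion, so first-round consumption changes by c·ΔTR = 0.61 × (−¥54 trillion) = −¥32.94 trillion.
Expenditure multiplier = 1/(1 − c(1−t)) = 1/(1 − 0.61×0.91) = 1/0.4449 ≈ 2.248.
The transfer multiplier is c × k ≈ 1.371, so ΔY = k × (c·ΔTR) = (−¥32.94 trillion) / 0.4449 ≈ −¥74 trillion.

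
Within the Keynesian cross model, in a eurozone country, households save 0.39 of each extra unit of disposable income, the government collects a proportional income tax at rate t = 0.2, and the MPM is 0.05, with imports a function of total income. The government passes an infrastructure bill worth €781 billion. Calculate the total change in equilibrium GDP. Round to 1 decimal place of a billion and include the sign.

MPC = 1 − MPS = 1 − 0.39 = 0.61.
Expenditure multiplier = 1/(1 − c(1−t) + m) = 1/(1 − 0.61×0.8 + 0.05) = 1/0.562 ≈ 1.779.
ΔY = k × ΔG = (+€781 billion) / 0.562 ≈ +€1,389.7 billion.

+€1,389.7 billion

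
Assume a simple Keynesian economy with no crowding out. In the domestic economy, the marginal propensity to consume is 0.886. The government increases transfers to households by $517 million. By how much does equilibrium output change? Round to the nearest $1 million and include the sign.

+$4,018 million

The transfer change shifts disposable income by +$517 million, so first-round consumption changes by c·ΔTR = 0.886 × (+$517 million) = +$458.062 million.
Expenditure multiplier = 1/(1 − MPC) = 1/(1 − 0.886) = 1/0.114 ≈ 8.772.
The transfer multiplier is c × k ≈ 7.772, so ΔY = k × (c·ΔTR) = (+$458.062 million) / 0.114 ≈ +$4,018 million.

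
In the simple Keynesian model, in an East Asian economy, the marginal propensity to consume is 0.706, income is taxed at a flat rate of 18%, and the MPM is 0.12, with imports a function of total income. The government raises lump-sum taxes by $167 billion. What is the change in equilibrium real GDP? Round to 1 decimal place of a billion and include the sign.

−$217.9 billion

A lump-sum tax change of +$167 billion shifts disposable income by −$167 billion; first-round consumption changes by −c × ΔT = −0.706 × (+$167 billion) = −$117.902 billion.
Expenditure multiplier = 1/(1 − c(1−t) + m) = 1/(1 − 0.706×0.82 + 0.12) = 1/0.54108 ≈ 1.848.
The tax multiplier is −c × k ≈ −1.305, so ΔY = k × (−c·ΔT) = (−$117.902 billion) / 0.54108 ≈ −$217.9 billion.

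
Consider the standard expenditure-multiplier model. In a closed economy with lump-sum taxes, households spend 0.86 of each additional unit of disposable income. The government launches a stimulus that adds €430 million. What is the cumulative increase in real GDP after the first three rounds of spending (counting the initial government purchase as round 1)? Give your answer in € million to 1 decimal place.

€1,117.8 million

Round 1 adds ΔG = €430 million; each later round is MPC = 0.86 times the previous.
After 3 rounds: 430 + 369.8 + 318.028 = ΔG·(1 − c^3)/(1 − c) = 430 × (1 − 0.636056)/0.14 ≈ €1,117.8 million.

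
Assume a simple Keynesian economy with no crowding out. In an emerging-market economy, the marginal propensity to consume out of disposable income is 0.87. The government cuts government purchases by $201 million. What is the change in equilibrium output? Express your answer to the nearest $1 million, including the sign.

Spending multiplier = 1/(1 − MPC) = 1/(1 − 0.87) = 1/0.13 ≈ 7.692.
ΔY = k × ΔG = (−$201 million) / 0.13 ≈ −$1,546 million.

−$1,546 million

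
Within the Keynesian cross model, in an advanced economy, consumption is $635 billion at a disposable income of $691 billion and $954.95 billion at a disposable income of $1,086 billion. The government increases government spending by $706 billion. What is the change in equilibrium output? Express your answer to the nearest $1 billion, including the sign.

MPC = ΔC/ΔYd = (954.95 − 635)/(1,086 − 691) = 319.95/395 = 0.81.
Expenditure multiplier = 1/(1 − MPC) = 1/(1 − 0.81) = 1/0.19 ≈ 5.263.
ΔY = k × ΔG = (+$706 billion) / 0.19 ≈ +$3,716 billion.

+$3,716 billion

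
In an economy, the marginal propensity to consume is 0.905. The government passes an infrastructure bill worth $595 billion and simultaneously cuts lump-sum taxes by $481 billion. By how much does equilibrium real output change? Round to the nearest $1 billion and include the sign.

Expenditure multiplier = 1/(1 − MPC) = 1/(1 − 0.905) = 1/0.095 ≈ 10.526.
ΔG contributes k·ΔG = (+$595 billion) / 0.095 ≈ +$6,263.2 billion.
ΔT of −$481 billion changes first-round spending by −c·ΔT = +$435.305 billion, contributing k·(−c·ΔT) = (+$435.305 billion) / 0.095 ≈ +$4,582.2 billion.
Net ΔY = k(ΔG − c·ΔT) = (+$1,030.305 billion) / 0.095 ≈ +$10,845 billion.

+$10,845 billion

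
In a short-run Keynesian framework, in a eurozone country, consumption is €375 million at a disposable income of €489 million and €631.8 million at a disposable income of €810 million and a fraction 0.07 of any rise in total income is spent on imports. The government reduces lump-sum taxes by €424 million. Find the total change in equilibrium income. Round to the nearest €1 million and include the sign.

+€1,256 million

MPC = ΔC/ΔYd = (631.8 − 375)/(810 − 489) = 256.8/321 = 0.8.
A lump-sum tax change of −€424 million shifts disposable income by +€424 million; first-round consumption changes by −c × ΔT = −0.8 × (−€424 million) = +€339.2 million.
Expenditure multiplier = 1/(1 − c + m) = 1/(1 − 0.8 + 0.07) = 1/0.27 ≈ 3.704.
The tax multiplier is −c × k ≈ −2.963, so ΔY = k × (−c·ΔT) = (+€339.2 million) / 0.27 ≈ +€1,256 million.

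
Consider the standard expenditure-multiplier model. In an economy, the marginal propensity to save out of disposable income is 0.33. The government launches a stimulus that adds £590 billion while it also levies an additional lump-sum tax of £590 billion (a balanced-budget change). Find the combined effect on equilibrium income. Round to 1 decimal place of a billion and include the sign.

+£590.0 billion

MPC = 1 − MPS = 1 − 0.33 = 0.67.
Expenditure multiplier = 1/(1 − MPC) = 1/(1 − 0.67) = 1/0.33 ≈ 3.03.
ΔG contributes k·ΔG = (+£590 billion) / 0.33 ≈ +£1,787.9 billion.
ΔT of +£590 billion changes first-round spending by −c·ΔT = −£395.3 billion, contributing k·(−c·ΔT) = (−£395.3 billion) / 0.33 ≈ −£1,197.9 billion.
With ΔG = ΔT and no other leakages, the balanced-budget multiplier is 1, so ΔY = ΔG = +£590 billion.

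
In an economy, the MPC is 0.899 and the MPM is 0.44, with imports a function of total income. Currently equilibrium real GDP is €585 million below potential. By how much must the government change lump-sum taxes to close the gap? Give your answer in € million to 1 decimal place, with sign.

−€352.0 million

Spending multiplier = 1/(1 − c + m) = 1/(1 − 0.899 + 0.44) = 1/0.541 ≈ 1.848.
Tax multiplier = −c·k = −0.899/0.541 ≈ −1.662. Need ΔY = +€585 million, so ΔT = ΔY/(−c·k) = −(+€585 million) × 0.541 / 0.899 ≈ −€352 million.
The government should cut lump-sum taxes by €352 million.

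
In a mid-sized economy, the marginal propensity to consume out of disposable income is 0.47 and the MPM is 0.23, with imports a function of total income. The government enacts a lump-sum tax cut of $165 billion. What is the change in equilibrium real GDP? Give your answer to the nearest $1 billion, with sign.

+$102 billion

A lump-sum tax change of −$165 billion shifts disposable income by +$165 billion; first-round consumption changes by −c × ΔT = −0.47 × (−$165 billion) = +$77.55 billion.
Expenditure multiplier = 1/(1 − c + m) = 1/(1 − 0.47 + 0.23) = 1/0.76 ≈ 1.316.
The tax multiplier is −c × k ≈ −0.618, so ΔY = k × (−c·ΔT) = (+$77.55 billion) / 0.76 ≈ +$102 billion.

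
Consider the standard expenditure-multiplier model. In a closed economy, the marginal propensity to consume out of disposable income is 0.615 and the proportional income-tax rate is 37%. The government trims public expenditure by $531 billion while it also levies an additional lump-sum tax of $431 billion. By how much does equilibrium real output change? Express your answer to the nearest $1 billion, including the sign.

−$1,300 billion

Expenditure multiplier = 1/(1 − c(1−t)) = 1/(1 − 0.615×0.63) = 1/0.61255 ≈ 1.633.
ΔG contributes k·ΔG = (−$531 billion) / 0.61255 ≈ −$866.9 billion.
ΔT of +$431 billion changes first-round spending by −c·ΔT = −$265.065 billion, contributing k·(−c·ΔT) = (−$265.065 billion) / 0.61255 ≈ −$432.7 billion.
Net ΔY = k(ΔG − c·ΔT) = (−$796.065 billion) / 0.61255 ≈ −$1,300 billion.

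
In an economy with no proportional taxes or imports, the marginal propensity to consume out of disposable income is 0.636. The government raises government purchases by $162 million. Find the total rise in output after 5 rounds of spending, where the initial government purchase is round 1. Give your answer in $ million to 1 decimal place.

$398.7 million

Round 1 adds ΔG = $162 million; each later round is MPC = 0.636 times the previous.
After 5 rounds: 162 + 103.032 + 65.528352 + 41.676031872 + 26.505956270592 = ΔG·(1 − c^5)/(1 − c) = 162 × (1 − 0.104060420914176)/0.364 ≈ $398.7 million.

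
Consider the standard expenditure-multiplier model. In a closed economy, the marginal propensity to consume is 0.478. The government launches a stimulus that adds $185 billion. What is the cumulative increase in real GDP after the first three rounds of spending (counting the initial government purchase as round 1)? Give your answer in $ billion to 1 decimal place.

Round 1 adds ΔG = $185 billion; each later round is MPC = 0.478 times the previous.
After 3 rounds: 185 + 88.43 + 42.26954 = ΔG·(1 − c^3)/(1 − c) = 185 × (1 − 0.109215352)/0.522 ≈ $315.7 billion.

$315.7 billion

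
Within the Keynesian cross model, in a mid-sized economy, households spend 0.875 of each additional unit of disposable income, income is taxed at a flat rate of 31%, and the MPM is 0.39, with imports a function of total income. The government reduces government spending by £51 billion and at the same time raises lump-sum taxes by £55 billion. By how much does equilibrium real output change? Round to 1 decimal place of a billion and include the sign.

−£126.1 billion

Expenditure multiplier = 1/(1 − c(1−t) + m) = 1/(1 − 0.875×0.69 + 0.39) = 1/0.78625 ≈ 1.272.
ΔG contributes k·ΔG = (−£51 billion) / 0.78625 ≈ −£64.9 billion.
ΔT of +£55 billion changes first-round spending by −c·ΔT = −£48.125 billion, contributing k·(−c·ΔT) = (−£48.125 billion) / 0.78625 ≈ −£61.2 billion.
Net ΔY = k(ΔG − c·ΔT) = (−£99.125 billion) / 0.78625 ≈ −£126.1 billion.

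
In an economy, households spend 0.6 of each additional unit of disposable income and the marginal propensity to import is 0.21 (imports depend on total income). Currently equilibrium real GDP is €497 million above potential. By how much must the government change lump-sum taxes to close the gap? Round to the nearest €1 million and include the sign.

+€505 million

Spending multiplier = 1/(1 − c + m) = 1/(1 − 0.6 + 0.21) = 1/0.61 ≈ 1.639.
Tax multiplier = −c·k = −0.6/0.61 ≈ −0.984. Need ΔY = −€497 million, so ΔT = ΔY/(−c·k) = −(−€497 million) × 0.61 / 0.6 ≈ +€505 million.
The government should raise lump-sum taxes by €505 million.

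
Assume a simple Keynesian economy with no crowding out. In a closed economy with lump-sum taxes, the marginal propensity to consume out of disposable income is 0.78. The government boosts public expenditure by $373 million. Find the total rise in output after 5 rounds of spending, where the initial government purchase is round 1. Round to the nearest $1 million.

Round 1 adds ΔG = $373 million; each later round is MPC = 0.78 times the previous.
After 5 rounds: 373 + 290.94 + 226.9332 + 177.007896 + 138.06615888 = ΔG·(1 − c^5)/(1 − c) = 373 × (1 − 0.2887174368)/0.22 ≈ $1,206 million.

$1,206 million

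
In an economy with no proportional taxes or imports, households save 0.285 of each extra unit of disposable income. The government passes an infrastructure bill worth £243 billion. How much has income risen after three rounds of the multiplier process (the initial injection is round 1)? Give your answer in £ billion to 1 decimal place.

£541.0 billion

MPC = 1 − MPS = 1 − 0.285 = 0.715.
Round 1 adds ΔG = £243 billion; each later round is MPC = 0.715 times the previous.
After 3 rounds: 243 + 173.745 + 124.227675 = ΔG·(1 − c^3)/(1 − c) = 243 × (1 − 0.365525875)/0.285 ≈ £541 billion.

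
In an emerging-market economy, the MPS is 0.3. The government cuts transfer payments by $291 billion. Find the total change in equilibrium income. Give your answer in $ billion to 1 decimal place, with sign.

−$679.0 billion

MPC = 1 − MPS = 1 − 0.3 = 0.7.
The transfer change shifts disposable income by −$291 billion, so first-round consumption changes by c·ΔTR = 0.7 × (−$291 billion) = −$203.7 billion.
Expenditure multiplier = 1/(1 − MPC) = 1/(1 − 0.7) = 1/0.3 ≈ 3.333.
The transfer multiplier is c × k ≈ 2.333, so ΔY = k × (c·ΔTR) = (−$203.7 billion) / 0.3 = −$679 billion.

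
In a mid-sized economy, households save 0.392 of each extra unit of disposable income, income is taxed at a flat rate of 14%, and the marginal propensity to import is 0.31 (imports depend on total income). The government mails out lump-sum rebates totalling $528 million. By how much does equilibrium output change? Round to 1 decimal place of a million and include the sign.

MPC = 1 − MPS = 1 − 0.392 = 0.608.
A lump-sum tax change of −$528 million shifts disposable income by +$528 million; first-round consumption changes by −c × ΔT = −0.608 × (−$528 million) = +$321.024 million.
Expenditure multiplier = 1/(1 − c(1−t) + m) = 1/(1 − 0.608×0.86 + 0.31) = 1/0.78712 ≈ 1.27.
The tax multiplier is −c × k ≈ −0.772, so ΔY = k × (−c·ΔT) = (+$321.024 million) / 0.78712 ≈ +$407.8 million.

+$407.8 million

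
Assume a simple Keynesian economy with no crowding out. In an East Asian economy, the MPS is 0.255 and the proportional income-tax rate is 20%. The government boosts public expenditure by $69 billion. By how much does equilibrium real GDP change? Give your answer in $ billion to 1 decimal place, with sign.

+$170.8 billion

MPC = 1 − MPS = 1 − 0.255 = 0.745.
Expenditure multiplier = 1/(1 − c(1−t)) = 1/(1 − 0.745×0.8) = 1/0.404 ≈ 2.475.
ΔY = k × ΔG = (+$69 billion) / 0.404 ≈ +$170.8 billion.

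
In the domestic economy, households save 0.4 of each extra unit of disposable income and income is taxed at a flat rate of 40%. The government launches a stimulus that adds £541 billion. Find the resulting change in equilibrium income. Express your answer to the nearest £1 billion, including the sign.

MPC = 1 − MPS = 1 − 0.4 = 0.6.
Expenditure multiplier = 1/(1 − c(1−t)) = 1/(1 − 0.6×0.6) = 1/0.64 ≈ 1.563.
ΔY = k × ΔG = (+£541 billion) / 0.64 ≈ +£845 billion.

+£845 billion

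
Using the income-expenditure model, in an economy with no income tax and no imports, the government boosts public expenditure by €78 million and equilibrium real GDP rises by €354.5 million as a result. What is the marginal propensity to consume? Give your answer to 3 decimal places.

0.780

Implied spending multiplier k = ΔY/ΔG = 354.5/78 ≈ 4.5449.
Since k = 1/(1 − MPC), MPC = 1 − 1/k = 1 − ΔG/ΔY = 1 − 78/354.5 ≈ 0.780.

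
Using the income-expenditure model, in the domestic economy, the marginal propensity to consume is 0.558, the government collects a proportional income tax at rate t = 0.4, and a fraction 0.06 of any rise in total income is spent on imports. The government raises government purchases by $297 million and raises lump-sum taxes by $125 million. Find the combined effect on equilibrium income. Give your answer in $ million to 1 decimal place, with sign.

Expenditure multiplier = 1/(1 − c(1−t) + m) = 1/(1 − 0.558×0.6 + 0.06) = 1/0.7252 ≈ 1.379.
ΔG contributes k·ΔG = (+$297 million) / 0.7252 ≈ +$409.5 million.
ΔT of +$125 million changes first-round spending by −c·ΔT = −$69.75 million, contributing k·(−c·ΔT) = (−$69.75 million) / 0.7252 ≈ −$96.2 million.
Net ΔY = k(ΔG − c·ΔT) = (+$227.25 million) / 0.7252 ≈ +$313.4 million.

+$313.4 million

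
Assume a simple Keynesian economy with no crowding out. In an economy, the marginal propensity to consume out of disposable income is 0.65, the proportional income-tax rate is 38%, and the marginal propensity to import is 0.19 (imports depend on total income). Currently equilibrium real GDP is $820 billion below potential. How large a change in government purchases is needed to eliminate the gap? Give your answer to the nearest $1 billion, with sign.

Spending multiplier = 1/(1 − c(1−t) + m) = 1/(1 − 0.65×0.62 + 0.19) = 1/0.787 ≈ 1.271.
Need ΔY = +$820 billion, so ΔG = ΔY/k = (+$820 billion) × 0.787 ≈ +$645 billion.
The government should increase government purchases by $645 billion.

+$645 billion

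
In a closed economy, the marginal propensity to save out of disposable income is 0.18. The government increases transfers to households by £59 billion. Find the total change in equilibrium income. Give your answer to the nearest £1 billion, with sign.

MPC = 1 − MPS = 1 − 0.18 = 0.82.
The transfer change shifts disposable income by +£59 billion, so first-round consumption changes by c·ΔTR = 0.82 × (+£59 billion) = +£48.38 billion.
Expenditure multiplier = 1/(1 − MPC) = 1/(1 − 0.82) = 1/0.18 ≈ 5.556.
The transfer multiplier is c × k ≈ 4.556, so ΔY = k × (c·ΔTR) = (+£48.38 billion) / 0.18 ≈ +£269 billion.

+£269 billion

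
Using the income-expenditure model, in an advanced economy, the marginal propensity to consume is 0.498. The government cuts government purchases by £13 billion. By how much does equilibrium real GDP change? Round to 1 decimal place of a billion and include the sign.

Government-spending multiplier = 1/(1 − MPC) = 1/(1 − 0.498) = 1/0.502 ≈ 1.992.
ΔY = k × ΔG = (−£13 billion) / 0.502 ≈ −£25.9 billion.

−£25.9 billion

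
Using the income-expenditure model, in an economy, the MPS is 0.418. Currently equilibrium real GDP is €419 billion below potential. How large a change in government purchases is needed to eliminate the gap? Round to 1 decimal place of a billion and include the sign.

+€175.1 billion

MPC = 1 − MPS = 1 − 0.418 = 0.582.
Spending multiplier = 1/(1 − MPC) = 1/(1 − 0.582) = 1/0.418 ≈ 2.392.
Need ΔY = +€419 billion, so ΔG = ΔY/k = (+€419 billion) × 0.418 ≈ +€175.1 billion.
The government should increase government purchases by €175.1 billion.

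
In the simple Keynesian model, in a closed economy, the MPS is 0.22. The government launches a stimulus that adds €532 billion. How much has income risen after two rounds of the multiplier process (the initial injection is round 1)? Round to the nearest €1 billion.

€947 billion

MPC = 1 − MPS = 1 − 0.22 = 0.78.
Round 1 adds ΔG = €532 billion; each later round is MPC = 0.78 times the previous.
After 2 rounds: 532 + 414.96 = ΔG·(1 − c^2)/(1 − c) = 532 × (1 − 0.6084)/0.22 ≈ €947 billion.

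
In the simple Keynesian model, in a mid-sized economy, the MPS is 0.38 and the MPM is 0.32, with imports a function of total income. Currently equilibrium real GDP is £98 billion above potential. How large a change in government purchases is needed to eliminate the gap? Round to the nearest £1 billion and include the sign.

−£69 billion

MPC = 1 − MPS = 1 − 0.38 = 0.62.
Spending multiplier = 1/(1 − c + m) = 1/(1 − 0.62 + 0.32) = 1/0.7 ≈ 1.429.
Need ΔY = −£98 billion, so ΔG = ΔY/k = (−£98 billion) × 0.7 ≈ −£69 billion.
The government should cut government purchases by £69 billion.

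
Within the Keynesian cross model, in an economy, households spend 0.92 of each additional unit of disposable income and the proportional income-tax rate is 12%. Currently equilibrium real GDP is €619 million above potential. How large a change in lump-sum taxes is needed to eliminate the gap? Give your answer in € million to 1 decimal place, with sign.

+€128.1 million

Spending multiplier = 1/(1 − c(1−t)) = 1/(1 − 0.92×0.88) = 1/0.1904 ≈ 5.252.
Tax multiplier = −c·k = −0.92/0.1904 ≈ −4.832. Need ΔY = −€619 million, so ΔT = ΔY/(−c·k) = −(−€619 million) × 0.1904 / 0.92 ≈ +€128.1 million.
The government should raise lump-sum taxes by €128.1 million.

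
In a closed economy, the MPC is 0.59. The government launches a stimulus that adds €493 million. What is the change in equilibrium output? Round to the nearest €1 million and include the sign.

+€1,202 million

Government-spending multiplier = 1/(1 − MPC) = 1/(1 − 0.59) = 1/0.41 ≈ 2.439.
ΔY = k × ΔG = (+€493 million) / 0.41 ≈ +€1,202 million.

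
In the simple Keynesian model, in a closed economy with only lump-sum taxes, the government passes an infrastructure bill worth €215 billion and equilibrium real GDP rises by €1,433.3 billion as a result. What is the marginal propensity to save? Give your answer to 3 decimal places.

Implied spending multiplier k = ΔY/ΔG = 1,433.3/215 ≈ 6.6665.
Since k = 1/(1 − MPC), MPC = 1 − 1/k = 1 − ΔG/ΔY = 1 − 215/1,433.3 ≈ 0.850.
MPS = 1 − MPC = 0.150.

0.150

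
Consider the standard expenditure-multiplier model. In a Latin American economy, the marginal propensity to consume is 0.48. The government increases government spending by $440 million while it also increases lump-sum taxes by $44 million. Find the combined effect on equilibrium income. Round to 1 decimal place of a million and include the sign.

Expenditure multiplier = 1/(1 − MPC) = 1/(1 − 0.48) = 1/0.52 ≈ 1.923.
ΔG contributes k·ΔG = (+$440 million) / 0.52 ≈ +$846.2 million.
ΔT of +$44 million changes first-round spending by −c·ΔT = −$21.12 million, contributing k·(−c·ΔT) = (−$21.12 million) / 0.52 ≈ −$40.6 million.
Net ΔY = k(ΔG − c·ΔT) = (+$418.88 million) / 0.52 ≈ +$805.5 million.

+$805.5 million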